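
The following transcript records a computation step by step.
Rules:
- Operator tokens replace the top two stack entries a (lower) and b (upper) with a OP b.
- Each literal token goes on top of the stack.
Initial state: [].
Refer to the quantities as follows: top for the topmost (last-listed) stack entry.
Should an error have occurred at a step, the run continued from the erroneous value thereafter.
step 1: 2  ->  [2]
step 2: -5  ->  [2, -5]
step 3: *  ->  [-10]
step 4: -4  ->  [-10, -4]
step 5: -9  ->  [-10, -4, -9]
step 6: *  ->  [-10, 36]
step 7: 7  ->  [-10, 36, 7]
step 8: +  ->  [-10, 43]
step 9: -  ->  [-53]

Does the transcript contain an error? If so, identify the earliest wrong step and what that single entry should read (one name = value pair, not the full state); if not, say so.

1. push 2: top = 2 (consistent with the transcript)
2. push -5: top = -5 (consistent with the transcript)
3. 2 * -5 = -10 (matches)
4. push -4: top = -4 (same as recorded)
5. push -9: top = -9 (agrees with the transcript)
6. -4 * -9 = 36 (exactly as logged)
7. push 7: top = 7 (confirmed correct)
8. 36 + 7 = 43 (matches)
9. -10 - 43 = -53 (no discrepancy)
Nothing is out of place; the run is error-free.

no error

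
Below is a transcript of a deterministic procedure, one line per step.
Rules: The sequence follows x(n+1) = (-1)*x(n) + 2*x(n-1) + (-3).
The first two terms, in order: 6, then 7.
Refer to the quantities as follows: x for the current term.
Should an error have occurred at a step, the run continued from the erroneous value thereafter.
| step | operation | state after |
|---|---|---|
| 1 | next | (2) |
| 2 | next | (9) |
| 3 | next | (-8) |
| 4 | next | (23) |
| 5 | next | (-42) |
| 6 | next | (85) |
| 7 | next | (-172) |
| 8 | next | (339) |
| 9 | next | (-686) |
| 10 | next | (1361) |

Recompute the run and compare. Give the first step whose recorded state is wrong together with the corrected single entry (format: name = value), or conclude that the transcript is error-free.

no error

Recomputing the run from the initial state:
step 1: x = 2
step 2: x = 9
step 3: x = -8
step 4: x = 23
step 5: x = -42
step 6: x = 85
step 7: x = -172
step 8: x = 339
step 9: x = -686
step 10: x = 1361
This matches the transcript at every step.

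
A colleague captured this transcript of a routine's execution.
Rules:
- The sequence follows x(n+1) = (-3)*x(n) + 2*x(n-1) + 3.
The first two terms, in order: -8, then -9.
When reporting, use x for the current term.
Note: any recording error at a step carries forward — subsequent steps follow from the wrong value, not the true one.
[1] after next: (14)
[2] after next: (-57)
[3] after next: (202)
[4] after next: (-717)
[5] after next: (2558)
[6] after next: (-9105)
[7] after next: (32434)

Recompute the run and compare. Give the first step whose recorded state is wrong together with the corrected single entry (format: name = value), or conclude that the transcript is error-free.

no error

Step 1: x = -3*(-9) + (2)*(-8) + (3) = 14 — no discrepancy.
Step 2: x = -3*(14) + (2)*(-9) + (3) = -57 — in agreement.
Step 3: x = -3*(-57) + (2)*(14) + (3) = 202 — no discrepancy.
Step 4: x = -3*(202) + (2)*(-57) + (3) = -717 — agrees with the transcript.
Step 5: x = -3*(-717) + (2)*(202) + (3) = 2558 — confirmed correct.
Step 6: x = -3*(2558) + (2)*(-717) + (3) = -9105 — consistent with the transcript.
Step 7: x = -3*(-9105) + (2)*(2558) + (3) = 32434 — matches.
Each recorded entry agrees with the recomputation.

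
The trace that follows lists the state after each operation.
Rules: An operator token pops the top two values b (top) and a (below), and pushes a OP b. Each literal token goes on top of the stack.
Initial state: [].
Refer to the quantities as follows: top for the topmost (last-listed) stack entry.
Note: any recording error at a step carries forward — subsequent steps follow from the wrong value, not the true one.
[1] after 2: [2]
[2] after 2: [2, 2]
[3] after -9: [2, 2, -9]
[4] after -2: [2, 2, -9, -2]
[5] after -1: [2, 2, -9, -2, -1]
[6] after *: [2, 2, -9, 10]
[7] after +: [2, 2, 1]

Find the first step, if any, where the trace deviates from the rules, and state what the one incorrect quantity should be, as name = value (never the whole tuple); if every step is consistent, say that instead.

step 6, top = 2

Recomputing the run from the initial state:
step 1: [2]
step 2: [2, 2]
step 3: [2, 2, -9]
step 4: [2, 2, -9, -2]
step 5: [2, 2, -9, -2, -1]
step 6: [2, 2, -9, 2]
step 7: [2, 2, -7]
The first disagreement with the trace is at step 6, where the value should be top = 2.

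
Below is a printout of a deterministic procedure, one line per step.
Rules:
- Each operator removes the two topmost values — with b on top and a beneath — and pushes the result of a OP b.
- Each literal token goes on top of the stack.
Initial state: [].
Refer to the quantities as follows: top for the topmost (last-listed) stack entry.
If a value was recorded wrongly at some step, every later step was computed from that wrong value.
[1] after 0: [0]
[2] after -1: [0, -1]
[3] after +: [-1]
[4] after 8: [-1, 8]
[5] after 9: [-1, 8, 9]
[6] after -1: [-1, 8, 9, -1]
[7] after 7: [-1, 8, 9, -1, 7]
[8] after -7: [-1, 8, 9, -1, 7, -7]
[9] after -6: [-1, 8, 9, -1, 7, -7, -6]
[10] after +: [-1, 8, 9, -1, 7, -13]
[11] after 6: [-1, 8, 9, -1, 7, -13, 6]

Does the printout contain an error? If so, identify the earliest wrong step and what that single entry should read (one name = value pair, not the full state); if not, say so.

no error

Recomputing the run from the initial state:
step 1: [0]
step 2: [0, -1]
step 3: [-1]
step 4: [-1, 8]
step 5: [-1, 8, 9]
step 6: [-1, 8, 9, -1]
step 7: [-1, 8, 9, -1, 7]
step 8: [-1, 8, 9, -1, 7, -7]
step 9: [-1, 8, 9, -1, 7, -7, -6]
step 10: [-1, 8, 9, -1, 7, -13]
step 11: [-1, 8, 9, -1, 7, -13, 6]
This matches the printout at every step.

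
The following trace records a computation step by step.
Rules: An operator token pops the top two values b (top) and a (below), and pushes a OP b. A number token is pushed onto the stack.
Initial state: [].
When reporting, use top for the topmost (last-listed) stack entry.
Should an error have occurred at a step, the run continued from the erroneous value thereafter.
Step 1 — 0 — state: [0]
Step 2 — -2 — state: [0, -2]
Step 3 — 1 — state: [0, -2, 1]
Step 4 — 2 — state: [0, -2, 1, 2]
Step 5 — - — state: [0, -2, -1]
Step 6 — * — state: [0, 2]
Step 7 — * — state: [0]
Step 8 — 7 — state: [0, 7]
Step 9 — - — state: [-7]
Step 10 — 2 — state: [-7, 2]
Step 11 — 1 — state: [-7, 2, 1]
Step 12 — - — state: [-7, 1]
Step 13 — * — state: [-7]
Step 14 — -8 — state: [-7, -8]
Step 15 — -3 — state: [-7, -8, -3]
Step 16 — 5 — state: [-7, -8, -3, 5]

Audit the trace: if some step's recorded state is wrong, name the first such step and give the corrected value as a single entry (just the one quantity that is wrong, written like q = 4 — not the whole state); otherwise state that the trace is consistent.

Recomputing the run from the initial state:
step 1: [0]
step 2: [0, -2]
step 3: [0, -2, 1]
step 4: [0, -2, 1, 2]
step 5: [0, -2, -1]
step 6: [0, 2]
step 7: [0]
step 8: [0, 7]
step 9: [-7]
step 10: [-7, 2]
step 11: [-7, 2, 1]
step 12: [-7, 1]
step 13: [-7]
step 14: [-7, -8]
step 15: [-7, -8, -3]
step 16: [-7, -8, -3, 5]
This matches the trace at every step.

no error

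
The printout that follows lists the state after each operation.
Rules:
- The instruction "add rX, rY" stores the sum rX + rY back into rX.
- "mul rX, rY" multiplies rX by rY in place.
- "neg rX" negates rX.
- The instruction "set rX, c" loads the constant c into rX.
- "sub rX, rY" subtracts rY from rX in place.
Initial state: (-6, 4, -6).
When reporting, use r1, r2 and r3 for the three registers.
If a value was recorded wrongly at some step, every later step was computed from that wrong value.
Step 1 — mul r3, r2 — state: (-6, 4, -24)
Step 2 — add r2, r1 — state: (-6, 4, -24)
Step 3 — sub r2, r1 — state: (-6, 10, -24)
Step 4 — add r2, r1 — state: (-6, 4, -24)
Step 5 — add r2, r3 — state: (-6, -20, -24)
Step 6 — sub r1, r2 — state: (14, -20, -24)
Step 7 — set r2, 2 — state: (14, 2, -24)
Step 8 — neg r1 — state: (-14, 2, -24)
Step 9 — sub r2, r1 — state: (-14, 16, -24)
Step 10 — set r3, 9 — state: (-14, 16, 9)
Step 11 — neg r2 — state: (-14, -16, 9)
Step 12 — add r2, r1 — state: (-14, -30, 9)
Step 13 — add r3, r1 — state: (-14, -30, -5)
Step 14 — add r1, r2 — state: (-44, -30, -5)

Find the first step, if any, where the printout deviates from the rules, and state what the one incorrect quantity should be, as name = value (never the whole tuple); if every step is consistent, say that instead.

step 2, r2 = -2

step 1: r3 = -6 * 4 = -24 -> consistent with the printout
step 2: r2 = 4 + -6 = -2 -> not what was recorded
The audit stops at step 2: the recorded entry is wrong and should be r2 = -2.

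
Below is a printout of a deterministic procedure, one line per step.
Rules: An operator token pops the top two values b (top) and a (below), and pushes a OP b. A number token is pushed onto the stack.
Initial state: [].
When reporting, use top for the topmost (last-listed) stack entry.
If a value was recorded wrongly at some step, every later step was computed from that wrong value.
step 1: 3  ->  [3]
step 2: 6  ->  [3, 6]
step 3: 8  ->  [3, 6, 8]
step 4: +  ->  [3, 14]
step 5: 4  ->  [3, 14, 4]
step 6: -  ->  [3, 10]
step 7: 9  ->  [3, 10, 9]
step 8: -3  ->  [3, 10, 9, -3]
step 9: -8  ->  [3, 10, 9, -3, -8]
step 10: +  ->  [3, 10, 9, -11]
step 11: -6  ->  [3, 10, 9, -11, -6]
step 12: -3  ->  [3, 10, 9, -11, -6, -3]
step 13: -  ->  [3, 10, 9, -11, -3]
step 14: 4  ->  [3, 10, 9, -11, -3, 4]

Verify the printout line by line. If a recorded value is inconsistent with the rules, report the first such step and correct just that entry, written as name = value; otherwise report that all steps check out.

Recomputing the run from the initial state:
step 1: [3]
step 2: [3, 6]
step 3: [3, 6, 8]
step 4: [3, 14]
step 5: [3, 14, 4]
step 6: [3, 10]
step 7: [3, 10, 9]
step 8: [3, 10, 9, -3]
step 9: [3, 10, 9, -3, -8]
step 10: [3, 10, 9, -11]
step 11: [3, 10, 9, -11, -6]
step 12: [3, 10, 9, -11, -6, -3]
step 13: [3, 10, 9, -11, -3]
step 14: [3, 10, 9, -11, -3, 4]
This matches the printout at every step.

no error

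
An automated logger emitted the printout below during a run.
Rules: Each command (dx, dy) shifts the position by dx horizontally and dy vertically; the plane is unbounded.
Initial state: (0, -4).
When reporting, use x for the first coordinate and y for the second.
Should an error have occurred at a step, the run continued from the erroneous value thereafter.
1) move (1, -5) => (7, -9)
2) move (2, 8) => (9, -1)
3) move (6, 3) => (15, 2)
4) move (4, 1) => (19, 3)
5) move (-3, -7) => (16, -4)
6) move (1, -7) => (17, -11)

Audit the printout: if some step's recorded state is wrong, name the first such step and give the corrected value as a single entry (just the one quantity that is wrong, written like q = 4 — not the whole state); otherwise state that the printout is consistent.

step 1, x = 1

Recomputing the run from the initial state:
step 1: x = 1, y = -9
step 2: x = 3, y = -1
step 3: x = 9, y = 2
step 4: x = 13, y = 3
step 5: x = 10, y = -4
step 6: x = 11, y = -11
The first disagreement with the printout is at step 1, where the value should be x = 1.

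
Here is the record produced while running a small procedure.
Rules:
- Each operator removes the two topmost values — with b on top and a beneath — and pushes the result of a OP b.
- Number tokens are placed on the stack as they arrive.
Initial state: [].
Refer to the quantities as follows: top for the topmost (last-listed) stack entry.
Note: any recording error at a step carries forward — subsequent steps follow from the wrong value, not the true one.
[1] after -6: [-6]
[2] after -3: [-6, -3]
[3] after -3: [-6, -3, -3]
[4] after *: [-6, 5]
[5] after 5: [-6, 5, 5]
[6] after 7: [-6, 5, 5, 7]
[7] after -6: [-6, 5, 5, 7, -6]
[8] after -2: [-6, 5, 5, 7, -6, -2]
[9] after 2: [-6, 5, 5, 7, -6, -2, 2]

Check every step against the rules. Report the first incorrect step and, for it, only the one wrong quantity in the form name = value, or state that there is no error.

step 4, top = 9

Step 1: push -6: top = -6 — confirmed correct.
Step 2: push -3: top = -3 — verified.
Step 3: push -3: top = -3 — verified.
Step 4: -3 * -3 = 9 — a discrepancy with the record.
That makes step 4 the first incorrect line — top = 9 is what it should show.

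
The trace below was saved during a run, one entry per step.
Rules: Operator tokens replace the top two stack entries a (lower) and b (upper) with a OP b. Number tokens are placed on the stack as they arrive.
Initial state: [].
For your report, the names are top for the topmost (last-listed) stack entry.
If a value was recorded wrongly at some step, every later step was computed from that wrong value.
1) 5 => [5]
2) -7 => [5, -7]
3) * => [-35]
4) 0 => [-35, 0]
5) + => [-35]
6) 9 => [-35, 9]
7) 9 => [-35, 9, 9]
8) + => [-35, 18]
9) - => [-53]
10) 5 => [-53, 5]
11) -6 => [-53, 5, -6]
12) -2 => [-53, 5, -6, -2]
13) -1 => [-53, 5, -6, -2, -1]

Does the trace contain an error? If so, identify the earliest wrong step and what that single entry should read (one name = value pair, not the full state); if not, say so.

Recomputing the run from the initial state:
step 1: [5]
step 2: [5, -7]
step 3: [-35]
step 4: [-35, 0]
step 5: [-35]
step 6: [-35, 9]
step 7: [-35, 9, 9]
step 8: [-35, 18]
step 9: [-53]
step 10: [-53, 5]
step 11: [-53, 5, -6]
step 12: [-53, 5, -6, -2]
step 13: [-53, 5, -6, -2, -1]
This matches the trace at every step.

no error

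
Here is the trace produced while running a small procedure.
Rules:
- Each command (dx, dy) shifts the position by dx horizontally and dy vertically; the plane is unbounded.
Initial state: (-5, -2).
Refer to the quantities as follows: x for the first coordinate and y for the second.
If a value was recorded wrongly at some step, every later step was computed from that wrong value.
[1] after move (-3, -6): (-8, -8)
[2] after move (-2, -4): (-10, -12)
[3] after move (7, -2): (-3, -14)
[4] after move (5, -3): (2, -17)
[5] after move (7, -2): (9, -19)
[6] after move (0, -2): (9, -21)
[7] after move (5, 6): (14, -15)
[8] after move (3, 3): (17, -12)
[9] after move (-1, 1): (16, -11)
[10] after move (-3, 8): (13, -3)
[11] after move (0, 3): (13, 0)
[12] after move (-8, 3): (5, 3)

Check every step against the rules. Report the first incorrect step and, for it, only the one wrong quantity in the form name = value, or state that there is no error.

step 1: x = -5 + (-3) = -8, y = -2 + (-6) = -8 -> verified
step 2: x = -8 + (-2) = -10, y = -8 + (-4) = -12 -> verified
step 3: x = -10 + (7) = -3, y = -12 + (-2) = -14 -> consistent with the trace
step 4: x = -3 + (5) = 2, y = -14 + (-3) = -17 -> checks out
step 5: x = 2 + (7) = 9, y = -17 + (-2) = -19 -> confirmed correct
step 6: x = 9 + (0) = 9, y = -19 + (-2) = -21 -> confirmed correct
step 7: x = 9 + (5) = 14, y = -21 + (6) = -15 -> consistent with the trace
step 8: x = 14 + (3) = 17, y = -15 + (3) = -12 -> no discrepancy
step 9: x = 17 + (-1) = 16, y = -12 + (1) = -11 -> verified
step 10: x = 16 + (-3) = 13, y = -11 + (8) = -3 -> exactly as logged
step 11: x = 13 + (0) = 13, y = -3 + (3) = 0 -> same as recorded
step 12: x = 13 + (-8) = 5, y = 0 + (3) = 3 -> no discrepancy
The whole run recomputes cleanly — no discrepancies.

no error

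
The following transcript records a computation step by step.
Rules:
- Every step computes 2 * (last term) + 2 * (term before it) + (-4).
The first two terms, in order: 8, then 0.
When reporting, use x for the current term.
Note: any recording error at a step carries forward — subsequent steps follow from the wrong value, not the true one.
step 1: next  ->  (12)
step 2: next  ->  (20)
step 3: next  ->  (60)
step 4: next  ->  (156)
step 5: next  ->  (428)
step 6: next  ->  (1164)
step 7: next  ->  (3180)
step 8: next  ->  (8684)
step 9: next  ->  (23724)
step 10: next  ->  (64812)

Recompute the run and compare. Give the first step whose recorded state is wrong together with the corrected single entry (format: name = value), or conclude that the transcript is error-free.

no error

Recomputing the run from the initial state:
step 1: x = 12
step 2: x = 20
step 3: x = 60
step 4: x = 156
step 5: x = 428
step 6: x = 1164
step 7: x = 3180
step 8: x = 8684
step 9: x = 23724
step 10: x = 64812
This matches the transcript at every step.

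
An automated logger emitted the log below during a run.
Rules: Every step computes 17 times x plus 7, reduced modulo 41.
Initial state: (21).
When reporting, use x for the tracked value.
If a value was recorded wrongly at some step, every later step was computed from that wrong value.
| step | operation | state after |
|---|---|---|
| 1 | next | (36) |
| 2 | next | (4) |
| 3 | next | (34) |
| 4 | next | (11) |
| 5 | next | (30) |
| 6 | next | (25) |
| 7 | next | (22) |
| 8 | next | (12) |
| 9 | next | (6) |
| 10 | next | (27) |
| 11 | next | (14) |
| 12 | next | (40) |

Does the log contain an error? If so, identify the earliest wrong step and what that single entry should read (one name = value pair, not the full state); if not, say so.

Recomputing the run from the initial state:
step 1: x = 36
step 2: x = 4
step 3: x = 34
step 4: x = 11
step 5: x = 30
step 6: x = 25
step 7: x = 22
step 8: x = 12
step 9: x = 6
step 10: x = 27
step 11: x = 15
step 12: x = 16
The first disagreement with the log is at step 11, where the value should be x = 15.

step 11, x = 15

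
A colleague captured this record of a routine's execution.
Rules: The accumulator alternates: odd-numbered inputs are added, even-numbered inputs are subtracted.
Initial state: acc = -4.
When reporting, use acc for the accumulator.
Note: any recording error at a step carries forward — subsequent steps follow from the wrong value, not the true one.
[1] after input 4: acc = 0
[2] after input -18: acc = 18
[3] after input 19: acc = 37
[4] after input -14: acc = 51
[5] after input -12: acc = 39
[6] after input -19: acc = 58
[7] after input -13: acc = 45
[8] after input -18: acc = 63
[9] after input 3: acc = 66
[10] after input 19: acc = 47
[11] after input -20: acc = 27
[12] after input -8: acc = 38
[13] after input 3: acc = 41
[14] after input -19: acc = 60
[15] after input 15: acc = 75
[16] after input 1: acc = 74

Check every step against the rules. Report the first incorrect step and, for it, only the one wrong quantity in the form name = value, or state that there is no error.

Recomputing the run from the initial state:
step 1: acc = 0
step 2: acc = 18
step 3: acc = 37
step 4: acc = 51
step 5: acc = 39
step 6: acc = 58
step 7: acc = 45
step 8: acc = 63
step 9: acc = 66
step 10: acc = 47
step 11: acc = 27
step 12: acc = 35
step 13: acc = 38
step 14: acc = 57
step 15: acc = 72
step 16: acc = 71
The first disagreement with the record is at step 12, where the value should be acc = 35.

step 12, acc = 35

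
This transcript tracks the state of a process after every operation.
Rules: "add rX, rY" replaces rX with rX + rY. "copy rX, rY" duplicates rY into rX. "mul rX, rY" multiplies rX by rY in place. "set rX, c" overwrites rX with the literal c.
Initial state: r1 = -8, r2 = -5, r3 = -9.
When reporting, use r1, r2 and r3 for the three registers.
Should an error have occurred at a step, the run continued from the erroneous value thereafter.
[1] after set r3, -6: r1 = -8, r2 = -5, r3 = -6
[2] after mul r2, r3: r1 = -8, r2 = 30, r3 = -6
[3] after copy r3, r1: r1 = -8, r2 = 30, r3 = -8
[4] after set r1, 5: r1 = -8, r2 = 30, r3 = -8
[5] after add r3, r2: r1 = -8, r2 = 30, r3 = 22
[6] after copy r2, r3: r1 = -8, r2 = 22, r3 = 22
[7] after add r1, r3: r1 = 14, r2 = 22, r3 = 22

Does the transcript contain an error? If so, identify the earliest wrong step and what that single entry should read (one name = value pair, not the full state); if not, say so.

Step 1: r3 = -6 — checks out.
Step 2: r2 = -5 * -6 = 30 — consistent with the transcript.
Step 3: r3 = -8 — in agreement.
Step 4: r1 = 5 — the transcript disagrees here.
So the first discrepancy is step 4, where the right value is r1 = 5.

step 4, r1 = 5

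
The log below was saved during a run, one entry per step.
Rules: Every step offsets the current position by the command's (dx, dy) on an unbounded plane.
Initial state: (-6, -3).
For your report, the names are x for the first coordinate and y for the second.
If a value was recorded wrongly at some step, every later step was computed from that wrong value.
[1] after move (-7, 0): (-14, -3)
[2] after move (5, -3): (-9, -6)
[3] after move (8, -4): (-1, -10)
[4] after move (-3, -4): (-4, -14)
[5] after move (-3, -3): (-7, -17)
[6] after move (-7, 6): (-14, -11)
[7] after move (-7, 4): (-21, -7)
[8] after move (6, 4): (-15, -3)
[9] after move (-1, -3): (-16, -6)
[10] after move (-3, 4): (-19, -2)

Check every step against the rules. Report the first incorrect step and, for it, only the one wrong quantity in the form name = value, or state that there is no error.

1. x = -6 + (-7) = -13, y = -3 + (0) = -3 (the log disagrees here)
That makes step 1 the first incorrect line — x = -13 is what it should show.

step 1, x = -13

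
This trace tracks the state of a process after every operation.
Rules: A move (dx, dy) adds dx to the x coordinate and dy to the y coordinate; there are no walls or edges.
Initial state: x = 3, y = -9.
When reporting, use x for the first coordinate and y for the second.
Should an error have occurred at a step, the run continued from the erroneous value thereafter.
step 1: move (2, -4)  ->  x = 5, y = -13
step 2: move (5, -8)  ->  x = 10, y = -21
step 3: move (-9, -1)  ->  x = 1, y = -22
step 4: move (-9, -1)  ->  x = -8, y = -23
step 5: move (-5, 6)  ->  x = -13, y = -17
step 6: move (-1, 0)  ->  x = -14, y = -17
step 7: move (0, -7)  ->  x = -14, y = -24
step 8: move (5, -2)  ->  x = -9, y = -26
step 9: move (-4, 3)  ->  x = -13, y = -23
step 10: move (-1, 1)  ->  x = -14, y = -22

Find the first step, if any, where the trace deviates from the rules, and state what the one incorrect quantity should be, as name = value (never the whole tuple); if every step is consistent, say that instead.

Recomputing the run from the initial state:
step 1: x = 5, y = -13
step 2: x = 10, y = -21
step 3: x = 1, y = -22
step 4: x = -8, y = -23
step 5: x = -13, y = -17
step 6: x = -14, y = -17
step 7: x = -14, y = -24
step 8: x = -9, y = -26
step 9: x = -13, y = -23
step 10: x = -14, y = -22
This matches the trace at every step.

no error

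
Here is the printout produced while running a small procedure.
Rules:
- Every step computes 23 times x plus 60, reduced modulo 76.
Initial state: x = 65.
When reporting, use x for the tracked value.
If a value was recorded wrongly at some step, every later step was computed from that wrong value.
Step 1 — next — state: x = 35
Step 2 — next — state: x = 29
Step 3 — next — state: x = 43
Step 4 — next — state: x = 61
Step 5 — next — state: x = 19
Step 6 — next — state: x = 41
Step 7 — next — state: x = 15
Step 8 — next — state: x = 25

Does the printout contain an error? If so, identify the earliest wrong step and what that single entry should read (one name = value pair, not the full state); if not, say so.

no error

step 1: x = (23*65 + 60) mod 76 = 35 -> confirmed correct
step 2: x = (23*35 + 60) mod 76 = 29 -> confirmed correct
step 3: x = (23*29 + 60) mod 76 = 43 -> exactly as logged
step 4: x = (23*43 + 60) mod 76 = 61 -> matches
step 5: x = (23*61 + 60) mod 76 = 19 -> matches
step 6: x = (23*19 + 60) mod 76 = 41 -> no discrepancy
step 7: x = (23*41 + 60) mod 76 = 15 -> checks out
step 8: x = (23*15 + 60) mod 76 = 25 -> agrees with the printout
All steps check out; nothing to correct.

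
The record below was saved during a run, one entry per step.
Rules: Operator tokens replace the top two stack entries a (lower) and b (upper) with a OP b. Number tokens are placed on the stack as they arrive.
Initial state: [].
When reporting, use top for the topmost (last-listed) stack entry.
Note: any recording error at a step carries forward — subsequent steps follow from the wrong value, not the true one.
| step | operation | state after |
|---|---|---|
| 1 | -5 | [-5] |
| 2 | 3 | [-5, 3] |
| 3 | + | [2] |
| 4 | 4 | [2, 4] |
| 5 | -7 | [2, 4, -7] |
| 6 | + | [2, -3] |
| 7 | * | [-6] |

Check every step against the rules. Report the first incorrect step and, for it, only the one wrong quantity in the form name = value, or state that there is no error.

Recomputing the run from the initial state:
step 1: [-5]
step 2: [-5, 3]
step 3: [-2]
step 4: [-2, 4]
step 5: [-2, 4, -7]
step 6: [-2, -3]
step 7: [6]
The first disagreement with the record is at step 3, where the value should be top = -2.

step 3, top = -2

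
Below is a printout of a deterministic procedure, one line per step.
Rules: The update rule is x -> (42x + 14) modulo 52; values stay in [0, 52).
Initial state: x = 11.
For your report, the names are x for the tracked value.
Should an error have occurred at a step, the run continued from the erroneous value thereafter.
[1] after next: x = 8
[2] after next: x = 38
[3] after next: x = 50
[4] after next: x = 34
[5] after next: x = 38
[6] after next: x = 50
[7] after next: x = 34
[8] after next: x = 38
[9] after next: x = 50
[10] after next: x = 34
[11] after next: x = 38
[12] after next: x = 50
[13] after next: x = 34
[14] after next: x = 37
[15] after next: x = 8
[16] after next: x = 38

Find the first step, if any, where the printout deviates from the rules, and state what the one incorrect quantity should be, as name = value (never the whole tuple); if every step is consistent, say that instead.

step 14, x = 38

step 1: x = (42*11 + 14) mod 52 = 8 -> matches
step 2: x = (42*8 + 14) mod 52 = 38 -> matches
step 3: x = (42*38 + 14) mod 52 = 50 -> matches
step 4: x = (42*50 + 14) mod 52 = 34 -> matches
step 5: x = (42*34 + 14) mod 52 = 38 -> matches
step 6: x = (42*38 + 14) mod 52 = 50 -> matches
step 7: x = (42*50 + 14) mod 52 = 34 -> in agreement
step 8: x = (42*34 + 14) mod 52 = 38 -> matches
step 9: x = (42*38 + 14) mod 52 = 50 -> checks out
step 10: x = (42*50 + 14) mod 52 = 34 -> confirmed correct
step 11: x = (42*34 + 14) mod 52 = 38 -> no discrepancy
step 12: x = (42*38 + 14) mod 52 = 50 -> no discrepancy
step 13: x = (42*50 + 14) mod 52 = 34 -> matches
step 14: x = (42*34 + 14) mod 52 = 38 -> first mismatch against the printout
First incorrect step: 14; the correct value is x = 38.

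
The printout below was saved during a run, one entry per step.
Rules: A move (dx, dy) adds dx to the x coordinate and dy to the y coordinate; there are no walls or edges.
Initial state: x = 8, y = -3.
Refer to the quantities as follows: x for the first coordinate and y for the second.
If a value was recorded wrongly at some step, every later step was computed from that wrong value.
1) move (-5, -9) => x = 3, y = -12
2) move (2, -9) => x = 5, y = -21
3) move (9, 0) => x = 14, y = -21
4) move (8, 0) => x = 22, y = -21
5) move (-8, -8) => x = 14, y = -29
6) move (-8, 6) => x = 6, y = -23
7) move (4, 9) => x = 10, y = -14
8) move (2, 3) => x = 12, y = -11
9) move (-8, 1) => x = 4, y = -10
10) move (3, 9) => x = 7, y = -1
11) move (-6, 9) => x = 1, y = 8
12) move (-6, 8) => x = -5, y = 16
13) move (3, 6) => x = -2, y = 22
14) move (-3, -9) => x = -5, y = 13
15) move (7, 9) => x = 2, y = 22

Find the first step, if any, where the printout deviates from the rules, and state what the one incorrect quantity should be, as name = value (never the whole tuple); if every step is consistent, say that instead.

no error

1. x = 8 + (-5) = 3, y = -3 + (-9) = -12 (checks out)
2. x = 3 + (2) = 5, y = -12 + (-9) = -21 (in agreement)
3. x = 5 + (9) = 14, y = -21 + (0) = -21 (confirmed correct)
4. x = 14 + (8) = 22, y = -21 + (0) = -21 (exactly as logged)
5. x = 22 + (-8) = 14, y = -21 + (-8) = -29 (verified)
6. x = 14 + (-8) = 6, y = -29 + (6) = -23 (agrees with the printout)
7. x = 6 + (4) = 10, y = -23 + (9) = -14 (no discrepancy)
8. x = 10 + (2) = 12, y = -14 + (3) = -11 (exactly as logged)
9. x = 12 + (-8) = 4, y = -11 + (1) = -10 (exactly as logged)
10. x = 4 + (3) = 7, y = -10 + (9) = -1 (confirmed correct)
11. x = 7 + (-6) = 1, y = -1 + (9) = 8 (checks out)
12. x = 1 + (-6) = -5, y = 8 + (8) = 16 (same as recorded)
13. x = -5 + (3) = -2, y = 16 + (6) = 22 (no discrepancy)
14. x = -2 + (-3) = -5, y = 22 + (-9) = 13 (checks out)
15. x = -5 + (7) = 2, y = 13 + (9) = 22 (same as recorded)
No step deviates from the rules.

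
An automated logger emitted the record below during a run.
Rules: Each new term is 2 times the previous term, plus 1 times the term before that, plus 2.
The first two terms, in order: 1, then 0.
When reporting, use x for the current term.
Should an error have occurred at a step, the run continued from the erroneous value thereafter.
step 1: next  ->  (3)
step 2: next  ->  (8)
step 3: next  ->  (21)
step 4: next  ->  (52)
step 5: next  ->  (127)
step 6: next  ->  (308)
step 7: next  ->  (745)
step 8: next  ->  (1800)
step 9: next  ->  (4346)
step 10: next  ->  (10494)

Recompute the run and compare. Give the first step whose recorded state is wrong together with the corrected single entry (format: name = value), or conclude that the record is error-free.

step 1: x = 2*(0) + (1)*(1) + (2) = 3 -> in agreement
step 2: x = 2*(3) + (1)*(0) + (2) = 8 -> confirmed correct
step 3: x = 2*(8) + (1)*(3) + (2) = 21 -> same as recorded
step 4: x = 2*(21) + (1)*(8) + (2) = 52 -> verified
step 5: x = 2*(52) + (1)*(21) + (2) = 127 -> confirmed correct
step 6: x = 2*(127) + (1)*(52) + (2) = 308 -> no discrepancy
step 7: x = 2*(308) + (1)*(127) + (2) = 745 -> confirmed correct
step 8: x = 2*(745) + (1)*(308) + (2) = 1800 -> exactly as logged
step 9: x = 2*(1800) + (1)*(745) + (2) = 4347 -> the entry is off here
Step 9 is the first one off; corrected, x = 4347.

step 9, x = 4347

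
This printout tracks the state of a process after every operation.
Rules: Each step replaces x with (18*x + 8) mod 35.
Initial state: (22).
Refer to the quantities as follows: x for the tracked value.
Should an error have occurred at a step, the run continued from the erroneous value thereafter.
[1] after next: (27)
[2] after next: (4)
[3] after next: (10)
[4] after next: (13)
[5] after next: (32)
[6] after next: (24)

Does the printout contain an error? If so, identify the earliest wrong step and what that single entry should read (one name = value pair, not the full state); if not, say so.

step 1, x = 19

Recomputing the run from the initial state:
step 1: x = 19
step 2: x = 0
step 3: x = 8
step 4: x = 12
step 5: x = 14
step 6: x = 15
The first disagreement with the printout is at step 1, where the value should be x = 19.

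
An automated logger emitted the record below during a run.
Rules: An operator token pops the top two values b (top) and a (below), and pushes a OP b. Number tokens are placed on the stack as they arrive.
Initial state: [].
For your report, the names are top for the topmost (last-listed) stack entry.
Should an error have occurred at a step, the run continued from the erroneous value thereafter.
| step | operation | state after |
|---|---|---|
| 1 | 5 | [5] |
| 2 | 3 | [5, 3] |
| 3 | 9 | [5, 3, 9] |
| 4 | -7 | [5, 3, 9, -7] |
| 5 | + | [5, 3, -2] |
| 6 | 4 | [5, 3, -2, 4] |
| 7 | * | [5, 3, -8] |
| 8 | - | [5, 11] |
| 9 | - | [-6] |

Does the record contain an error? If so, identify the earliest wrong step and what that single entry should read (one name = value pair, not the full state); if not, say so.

step 5, top = 2

Recomputing the run from the initial state:
step 1: [5]
step 2: [5, 3]
step 3: [5, 3, 9]
step 4: [5, 3, 9, -7]
step 5: [5, 3, 2]
step 6: [5, 3, 2, 4]
step 7: [5, 3, 8]
step 8: [5, -5]
step 9: [10]
The first disagreement with the record is at step 5, where the value should be top = 2.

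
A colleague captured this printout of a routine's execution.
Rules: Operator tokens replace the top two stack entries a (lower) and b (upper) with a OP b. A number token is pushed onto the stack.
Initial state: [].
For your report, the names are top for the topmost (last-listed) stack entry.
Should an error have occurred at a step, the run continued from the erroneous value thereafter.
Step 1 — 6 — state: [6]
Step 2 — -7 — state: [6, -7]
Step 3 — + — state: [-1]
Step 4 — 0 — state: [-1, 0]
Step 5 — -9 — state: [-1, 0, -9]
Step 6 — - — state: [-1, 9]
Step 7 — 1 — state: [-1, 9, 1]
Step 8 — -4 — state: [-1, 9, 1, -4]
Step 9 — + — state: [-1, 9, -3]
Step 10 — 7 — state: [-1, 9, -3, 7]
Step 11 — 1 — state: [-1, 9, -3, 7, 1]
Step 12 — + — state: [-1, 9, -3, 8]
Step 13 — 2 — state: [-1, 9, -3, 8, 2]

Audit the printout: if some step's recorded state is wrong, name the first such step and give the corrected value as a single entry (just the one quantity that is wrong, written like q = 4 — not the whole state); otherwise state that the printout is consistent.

no error

Recomputing the run from the initial state:
step 1: [6]
step 2: [6, -7]
step 3: [-1]
step 4: [-1, 0]
step 5: [-1, 0, -9]
step 6: [-1, 9]
step 7: [-1, 9, 1]
step 8: [-1, 9, 1, -4]
step 9: [-1, 9, -3]
step 10: [-1, 9, -3, 7]
step 11: [-1, 9, -3, 7, 1]
step 12: [-1, 9, -3, 8]
step 13: [-1, 9, -3, 8, 2]
This matches the printout at every step.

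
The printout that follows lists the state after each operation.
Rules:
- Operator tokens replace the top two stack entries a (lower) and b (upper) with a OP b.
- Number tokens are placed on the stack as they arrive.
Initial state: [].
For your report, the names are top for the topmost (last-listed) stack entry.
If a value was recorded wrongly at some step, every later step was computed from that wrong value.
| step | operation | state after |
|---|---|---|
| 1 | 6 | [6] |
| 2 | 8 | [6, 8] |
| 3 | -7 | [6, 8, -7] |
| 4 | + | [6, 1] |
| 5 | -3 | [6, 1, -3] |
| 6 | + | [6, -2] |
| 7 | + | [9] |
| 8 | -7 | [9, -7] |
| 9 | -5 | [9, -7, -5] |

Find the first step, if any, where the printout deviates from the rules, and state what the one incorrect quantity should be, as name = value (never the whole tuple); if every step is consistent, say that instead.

step 1: push 6: top = 6 -> verified
step 2: push 8: top = 8 -> same as recorded
step 3: push -7: top = -7 -> agrees with the printout
step 4: 8 + -7 = 1 -> consistent with the printout
step 5: push -3: top = -3 -> confirmed correct
step 6: 1 + -3 = -2 -> same as recorded
step 7: 6 + -2 = 4 -> first mismatch against the printout
The audit stops at step 7: the recorded entry is wrong and should be top = 4.

step 7, top = 4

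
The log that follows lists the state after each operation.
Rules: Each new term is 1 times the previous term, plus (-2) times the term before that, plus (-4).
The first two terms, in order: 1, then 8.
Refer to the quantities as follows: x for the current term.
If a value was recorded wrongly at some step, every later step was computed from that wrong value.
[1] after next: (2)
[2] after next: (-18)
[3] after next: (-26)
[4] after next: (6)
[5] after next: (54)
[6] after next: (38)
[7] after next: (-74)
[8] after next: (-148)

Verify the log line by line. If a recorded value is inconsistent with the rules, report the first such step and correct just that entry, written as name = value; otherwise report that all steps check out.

step 8, x = -154

Recomputing the run from the initial state:
step 1: x = 2
step 2: x = -18
step 3: x = -26
step 4: x = 6
step 5: x = 54
step 6: x = 38
step 7: x = -74
step 8: x = -154
The first disagreement with the log is at step 8, where the value should be x = -154.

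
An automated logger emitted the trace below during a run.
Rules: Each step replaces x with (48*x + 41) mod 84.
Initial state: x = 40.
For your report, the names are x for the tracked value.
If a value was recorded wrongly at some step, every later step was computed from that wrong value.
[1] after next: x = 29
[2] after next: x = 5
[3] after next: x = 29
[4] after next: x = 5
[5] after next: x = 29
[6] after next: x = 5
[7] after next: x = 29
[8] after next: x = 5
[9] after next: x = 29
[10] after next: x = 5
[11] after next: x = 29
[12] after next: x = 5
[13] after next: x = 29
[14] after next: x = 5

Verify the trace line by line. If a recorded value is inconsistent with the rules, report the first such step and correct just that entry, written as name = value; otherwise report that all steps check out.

no error

Step 1: x = (48*40 + 41) mod 84 = 29 — same as recorded.
Step 2: x = (48*29 + 41) mod 84 = 5 — checks out.
Step 3: x = (48*5 + 41) mod 84 = 29 — confirmed correct.
Step 4: x = (48*29 + 41) mod 84 = 5 — checks out.
Step 5: x = (48*5 + 41) mod 84 = 29 — in agreement.
Step 6: x = (48*29 + 41) mod 84 = 5 — consistent with the trace.
Step 7: x = (48*5 + 41) mod 84 = 29 — checks out.
Step 8: x = (48*29 + 41) mod 84 = 5 — verified.
Step 9: x = (48*5 + 41) mod 84 = 29 — consistent with the trace.
Step 10: x = (48*29 + 41) mod 84 = 5 — same as recorded.
Step 11: x = (48*5 + 41) mod 84 = 29 — no discrepancy.
Step 12: x = (48*29 + 41) mod 84 = 5 — confirmed correct.
Step 13: x = (48*5 + 41) mod 84 = 29 — in agreement.
Step 14: x = (48*29 + 41) mod 84 = 5 — same as recorded.
Nothing is out of place; the run is error-free.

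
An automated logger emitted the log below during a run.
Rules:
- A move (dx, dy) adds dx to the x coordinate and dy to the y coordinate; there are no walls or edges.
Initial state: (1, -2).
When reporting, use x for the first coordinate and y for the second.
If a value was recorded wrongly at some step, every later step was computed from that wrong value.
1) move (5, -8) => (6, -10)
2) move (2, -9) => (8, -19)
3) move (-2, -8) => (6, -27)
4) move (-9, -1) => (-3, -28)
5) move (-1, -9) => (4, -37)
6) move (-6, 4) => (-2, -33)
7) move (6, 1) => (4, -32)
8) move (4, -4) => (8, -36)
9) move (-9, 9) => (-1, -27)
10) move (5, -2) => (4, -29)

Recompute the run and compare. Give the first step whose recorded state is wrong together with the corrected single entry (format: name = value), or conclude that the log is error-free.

step 5, x = -4

Recomputing the run from the initial state:
step 1: x = 6, y = -10
step 2: x = 8, y = -19
step 3: x = 6, y = -27
step 4: x = -3, y = -28
step 5: x = -4, y = -37
step 6: x = -10, y = -33
step 7: x = -4, y = -32
step 8: x = 0, y = -36
step 9: x = -9, y = -27
step 10: x = -4, y = -29
The first disagreement with the log is at step 5, where the value should be x = -4.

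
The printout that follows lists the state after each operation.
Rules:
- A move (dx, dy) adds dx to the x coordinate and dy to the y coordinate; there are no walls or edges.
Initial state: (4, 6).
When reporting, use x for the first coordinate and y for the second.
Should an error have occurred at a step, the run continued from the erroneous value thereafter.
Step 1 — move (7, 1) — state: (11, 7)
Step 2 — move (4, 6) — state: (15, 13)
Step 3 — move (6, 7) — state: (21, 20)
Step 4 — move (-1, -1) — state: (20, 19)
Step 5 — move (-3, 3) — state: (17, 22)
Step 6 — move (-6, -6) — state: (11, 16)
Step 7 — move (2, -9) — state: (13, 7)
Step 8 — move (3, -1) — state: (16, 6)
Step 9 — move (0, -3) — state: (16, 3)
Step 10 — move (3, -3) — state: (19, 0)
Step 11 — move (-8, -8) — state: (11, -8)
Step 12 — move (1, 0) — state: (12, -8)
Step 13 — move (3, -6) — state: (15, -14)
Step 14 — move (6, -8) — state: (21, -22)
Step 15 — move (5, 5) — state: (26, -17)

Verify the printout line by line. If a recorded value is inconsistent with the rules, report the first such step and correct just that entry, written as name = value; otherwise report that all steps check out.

step 1: x = 4 + (7) = 11, y = 6 + (1) = 7 -> consistent with the printout
step 2: x = 11 + (4) = 15, y = 7 + (6) = 13 -> matches
step 3: x = 15 + (6) = 21, y = 13 + (7) = 20 -> in agreement
step 4: x = 21 + (-1) = 20, y = 20 + (-1) = 19 -> consistent with the printout
step 5: x = 20 + (-3) = 17, y = 19 + (3) = 22 -> agrees with the printout
step 6: x = 17 + (-6) = 11, y = 22 + (-6) = 16 -> checks out
step 7: x = 11 + (2) = 13, y = 16 + (-9) = 7 -> exactly as logged
step 8: x = 13 + (3) = 16, y = 7 + (-1) = 6 -> agrees with the printout
step 9: x = 16 + (0) = 16, y = 6 + (-3) = 3 -> agrees with the printout
step 10: x = 16 + (3) = 19, y = 3 + (-3) = 0 -> agrees with the printout
step 11: x = 19 + (-8) = 11, y = 0 + (-8) = -8 -> in agreement
step 12: x = 11 + (1) = 12, y = -8 + (0) = -8 -> matches
step 13: x = 12 + (3) = 15, y = -8 + (-6) = -14 -> in agreement
step 14: x = 15 + (6) = 21, y = -14 + (-8) = -22 -> confirmed correct
step 15: x = 21 + (5) = 26, y = -22 + (5) = -17 -> agrees with the printout
All entries verified; no error found.

no error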